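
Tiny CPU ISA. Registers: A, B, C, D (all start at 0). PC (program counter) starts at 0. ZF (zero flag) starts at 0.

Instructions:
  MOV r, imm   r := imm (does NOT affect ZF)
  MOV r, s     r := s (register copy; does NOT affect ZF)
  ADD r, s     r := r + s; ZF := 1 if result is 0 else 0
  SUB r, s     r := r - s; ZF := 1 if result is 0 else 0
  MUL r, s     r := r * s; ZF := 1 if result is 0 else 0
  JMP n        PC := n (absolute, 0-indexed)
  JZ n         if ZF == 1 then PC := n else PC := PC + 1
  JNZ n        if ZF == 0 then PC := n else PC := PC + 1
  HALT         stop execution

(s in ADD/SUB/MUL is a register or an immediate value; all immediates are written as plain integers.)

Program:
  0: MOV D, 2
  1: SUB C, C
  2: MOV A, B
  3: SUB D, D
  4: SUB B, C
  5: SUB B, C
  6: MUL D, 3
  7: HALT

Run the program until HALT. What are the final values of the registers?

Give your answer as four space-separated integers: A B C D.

Answer: 0 0 0 0

Derivation:
Step 1: PC=0 exec 'MOV D, 2'. After: A=0 B=0 C=0 D=2 ZF=0 PC=1
Step 2: PC=1 exec 'SUB C, C'. After: A=0 B=0 C=0 D=2 ZF=1 PC=2
Step 3: PC=2 exec 'MOV A, B'. After: A=0 B=0 C=0 D=2 ZF=1 PC=3
Step 4: PC=3 exec 'SUB D, D'. After: A=0 B=0 C=0 D=0 ZF=1 PC=4
Step 5: PC=4 exec 'SUB B, C'. After: A=0 B=0 C=0 D=0 ZF=1 PC=5
Step 6: PC=5 exec 'SUB B, C'. After: A=0 B=0 C=0 D=0 ZF=1 PC=6
Step 7: PC=6 exec 'MUL D, 3'. After: A=0 B=0 C=0 D=0 ZF=1 PC=7
Step 8: PC=7 exec 'HALT'. After: A=0 B=0 C=0 D=0 ZF=1 PC=7 HALTED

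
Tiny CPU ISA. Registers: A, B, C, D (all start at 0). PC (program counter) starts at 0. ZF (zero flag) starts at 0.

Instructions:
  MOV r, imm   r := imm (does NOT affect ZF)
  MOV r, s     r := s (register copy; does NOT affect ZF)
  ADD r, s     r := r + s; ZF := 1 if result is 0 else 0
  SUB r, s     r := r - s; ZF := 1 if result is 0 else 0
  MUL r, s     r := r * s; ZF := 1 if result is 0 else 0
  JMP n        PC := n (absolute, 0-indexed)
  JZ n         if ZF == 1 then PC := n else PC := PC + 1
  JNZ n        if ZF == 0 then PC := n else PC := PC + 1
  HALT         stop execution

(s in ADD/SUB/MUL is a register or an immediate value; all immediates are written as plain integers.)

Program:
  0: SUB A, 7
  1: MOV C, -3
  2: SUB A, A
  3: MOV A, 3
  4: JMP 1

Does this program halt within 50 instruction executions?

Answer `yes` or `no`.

Step 1: PC=0 exec 'SUB A, 7'. After: A=-7 B=0 C=0 D=0 ZF=0 PC=1
Step 2: PC=1 exec 'MOV C, -3'. After: A=-7 B=0 C=-3 D=0 ZF=0 PC=2
Step 3: PC=2 exec 'SUB A, A'. After: A=0 B=0 C=-3 D=0 ZF=1 PC=3
Step 4: PC=3 exec 'MOV A, 3'. After: A=3 B=0 C=-3 D=0 ZF=1 PC=4
Step 5: PC=4 exec 'JMP 1'. After: A=3 B=0 C=-3 D=0 ZF=1 PC=1
Step 6: PC=1 exec 'MOV C, -3'. After: A=3 B=0 C=-3 D=0 ZF=1 PC=2
Step 7: PC=2 exec 'SUB A, A'. After: A=0 B=0 C=-3 D=0 ZF=1 PC=3
State after step 7 equals state after step 3: the program is in a cycle of length 4 and will never halt.

Answer: no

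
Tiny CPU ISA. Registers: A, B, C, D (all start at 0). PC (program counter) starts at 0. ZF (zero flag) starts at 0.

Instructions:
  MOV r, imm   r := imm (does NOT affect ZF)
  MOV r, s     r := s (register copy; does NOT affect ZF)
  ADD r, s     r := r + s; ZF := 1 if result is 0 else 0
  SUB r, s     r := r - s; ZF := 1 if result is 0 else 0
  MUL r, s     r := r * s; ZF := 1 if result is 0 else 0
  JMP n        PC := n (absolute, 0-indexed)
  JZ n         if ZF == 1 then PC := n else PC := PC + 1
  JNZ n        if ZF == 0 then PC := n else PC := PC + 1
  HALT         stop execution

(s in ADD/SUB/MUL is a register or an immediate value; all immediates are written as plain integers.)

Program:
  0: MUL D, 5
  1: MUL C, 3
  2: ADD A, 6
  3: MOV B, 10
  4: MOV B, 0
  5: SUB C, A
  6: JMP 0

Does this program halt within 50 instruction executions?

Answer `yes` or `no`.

Answer: no

Derivation:
Step 1: PC=0 exec 'MUL D, 5'. After: A=0 B=0 C=0 D=0 ZF=1 PC=1
Step 2: PC=1 exec 'MUL C, 3'. After: A=0 B=0 C=0 D=0 ZF=1 PC=2
Step 3: PC=2 exec 'ADD A, 6'. After: A=6 B=0 C=0 D=0 ZF=0 PC=3
Step 4: PC=3 exec 'MOV B, 10'. After: A=6 B=10 C=0 D=0 ZF=0 PC=4
Step 5: PC=4 exec 'MOV B, 0'. After: A=6 B=0 C=0 D=0 ZF=0 PC=5
Step 6: PC=5 exec 'SUB C, A'. After: A=6 B=0 C=-6 D=0 ZF=0 PC=6
Step 7: PC=6 exec 'JMP 0'. After: A=6 B=0 C=-6 D=0 ZF=0 PC=0
Step 8: PC=0 exec 'MUL D, 5'. After: A=6 B=0 C=-6 D=0 ZF=1 PC=1
Step 9: PC=1 exec 'MUL C, 3'. After: A=6 B=0 C=-18 D=0 ZF=0 PC=2
Step 10: PC=2 exec 'ADD A, 6'. After: A=12 B=0 C=-18 D=0 ZF=0 PC=3
Step 11: PC=3 exec 'MOV B, 10'. After: A=12 B=10 C=-18 D=0 ZF=0 PC=4
Step 12: PC=4 exec 'MOV B, 0'. After: A=12 B=0 C=-18 D=0 ZF=0 PC=5
Step 13: PC=5 exec 'SUB C, A'. After: A=12 B=0 C=-30 D=0 ZF=0 PC=6
Step 14: PC=6 exec 'JMP 0'. After: A=12 B=0 C=-30 D=0 ZF=0 PC=0
Step 15: PC=0 exec 'MUL D, 5'. After: A=12 B=0 C=-30 D=0 ZF=1 PC=1
After 50 steps: not halted. PC revisits the same instructions with no path to HALT; will never halt.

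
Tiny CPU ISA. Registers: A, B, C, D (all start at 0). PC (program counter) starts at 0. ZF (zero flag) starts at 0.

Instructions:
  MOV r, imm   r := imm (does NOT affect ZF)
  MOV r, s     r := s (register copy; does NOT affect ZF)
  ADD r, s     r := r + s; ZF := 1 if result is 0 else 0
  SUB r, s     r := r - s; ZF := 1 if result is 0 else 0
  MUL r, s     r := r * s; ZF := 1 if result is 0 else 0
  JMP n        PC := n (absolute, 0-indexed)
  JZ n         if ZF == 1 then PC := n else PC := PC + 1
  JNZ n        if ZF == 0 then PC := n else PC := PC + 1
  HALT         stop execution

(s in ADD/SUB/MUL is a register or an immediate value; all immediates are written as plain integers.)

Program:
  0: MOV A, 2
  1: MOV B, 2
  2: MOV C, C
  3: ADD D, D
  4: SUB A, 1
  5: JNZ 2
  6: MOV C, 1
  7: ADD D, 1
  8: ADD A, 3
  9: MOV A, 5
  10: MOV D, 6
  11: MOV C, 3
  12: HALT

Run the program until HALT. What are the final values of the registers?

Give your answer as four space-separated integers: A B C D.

Step 1: PC=0 exec 'MOV A, 2'. After: A=2 B=0 C=0 D=0 ZF=0 PC=1
Step 2: PC=1 exec 'MOV B, 2'. After: A=2 B=2 C=0 D=0 ZF=0 PC=2
Step 3: PC=2 exec 'MOV C, C'. After: A=2 B=2 C=0 D=0 ZF=0 PC=3
Step 4: PC=3 exec 'ADD D, D'. After: A=2 B=2 C=0 D=0 ZF=1 PC=4
Step 5: PC=4 exec 'SUB A, 1'. After: A=1 B=2 C=0 D=0 ZF=0 PC=5
Step 6: PC=5 exec 'JNZ 2'. After: A=1 B=2 C=0 D=0 ZF=0 PC=2
Step 7: PC=2 exec 'MOV C, C'. After: A=1 B=2 C=0 D=0 ZF=0 PC=3
Step 8: PC=3 exec 'ADD D, D'. After: A=1 B=2 C=0 D=0 ZF=1 PC=4
Step 9: PC=4 exec 'SUB A, 1'. After: A=0 B=2 C=0 D=0 ZF=1 PC=5
Step 10: PC=5 exec 'JNZ 2'. After: A=0 B=2 C=0 D=0 ZF=1 PC=6
Step 11: PC=6 exec 'MOV C, 1'. After: A=0 B=2 C=1 D=0 ZF=1 PC=7
Step 12: PC=7 exec 'ADD D, 1'. After: A=0 B=2 C=1 D=1 ZF=0 PC=8
Step 13: PC=8 exec 'ADD A, 3'. After: A=3 B=2 C=1 D=1 ZF=0 PC=9
Step 14: PC=9 exec 'MOV A, 5'. After: A=5 B=2 C=1 D=1 ZF=0 PC=10
Step 15: PC=10 exec 'MOV D, 6'. After: A=5 B=2 C=1 D=6 ZF=0 PC=11
Step 16: PC=11 exec 'MOV C, 3'. After: A=5 B=2 C=3 D=6 ZF=0 PC=12
Step 17: PC=12 exec 'HALT'. After: A=5 B=2 C=3 D=6 ZF=0 PC=12 HALTED

Answer: 5 2 3 6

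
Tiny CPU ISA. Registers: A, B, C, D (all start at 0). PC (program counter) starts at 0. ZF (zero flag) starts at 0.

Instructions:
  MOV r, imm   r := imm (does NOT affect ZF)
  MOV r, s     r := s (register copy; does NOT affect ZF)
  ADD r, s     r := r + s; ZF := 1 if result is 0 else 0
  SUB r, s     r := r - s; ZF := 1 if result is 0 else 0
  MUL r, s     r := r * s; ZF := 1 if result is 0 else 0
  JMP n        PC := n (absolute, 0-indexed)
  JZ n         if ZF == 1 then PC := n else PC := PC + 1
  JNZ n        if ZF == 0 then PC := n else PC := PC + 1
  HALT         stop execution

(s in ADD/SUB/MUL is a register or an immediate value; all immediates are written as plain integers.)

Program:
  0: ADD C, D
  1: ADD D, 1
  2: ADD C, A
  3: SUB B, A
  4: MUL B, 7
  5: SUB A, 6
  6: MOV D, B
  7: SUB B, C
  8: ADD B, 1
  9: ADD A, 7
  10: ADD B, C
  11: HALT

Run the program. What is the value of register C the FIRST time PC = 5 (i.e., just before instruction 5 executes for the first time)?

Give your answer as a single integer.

Step 1: PC=0 exec 'ADD C, D'. After: A=0 B=0 C=0 D=0 ZF=1 PC=1
Step 2: PC=1 exec 'ADD D, 1'. After: A=0 B=0 C=0 D=1 ZF=0 PC=2
Step 3: PC=2 exec 'ADD C, A'. After: A=0 B=0 C=0 D=1 ZF=1 PC=3
Step 4: PC=3 exec 'SUB B, A'. After: A=0 B=0 C=0 D=1 ZF=1 PC=4
Step 5: PC=4 exec 'MUL B, 7'. After: A=0 B=0 C=0 D=1 ZF=1 PC=5
First time PC=5: C=0

0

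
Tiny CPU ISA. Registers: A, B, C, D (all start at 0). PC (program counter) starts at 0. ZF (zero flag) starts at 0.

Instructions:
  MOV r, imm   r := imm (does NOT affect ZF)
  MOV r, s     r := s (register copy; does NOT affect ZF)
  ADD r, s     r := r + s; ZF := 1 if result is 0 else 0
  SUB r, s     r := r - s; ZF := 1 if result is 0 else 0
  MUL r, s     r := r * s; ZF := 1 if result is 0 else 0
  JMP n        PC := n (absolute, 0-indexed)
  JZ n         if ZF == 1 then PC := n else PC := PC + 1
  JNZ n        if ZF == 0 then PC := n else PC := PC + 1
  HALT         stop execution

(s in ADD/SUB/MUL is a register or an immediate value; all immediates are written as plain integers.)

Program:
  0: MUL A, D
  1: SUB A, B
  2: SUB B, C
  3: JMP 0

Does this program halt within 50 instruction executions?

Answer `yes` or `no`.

Step 1: PC=0 exec 'MUL A, D'. After: A=0 B=0 C=0 D=0 ZF=1 PC=1
Step 2: PC=1 exec 'SUB A, B'. After: A=0 B=0 C=0 D=0 ZF=1 PC=2
Step 3: PC=2 exec 'SUB B, C'. After: A=0 B=0 C=0 D=0 ZF=1 PC=3
Step 4: PC=3 exec 'JMP 0'. After: A=0 B=0 C=0 D=0 ZF=1 PC=0
Step 5: PC=0 exec 'MUL A, D'. After: A=0 B=0 C=0 D=0 ZF=1 PC=1
State after step 5 equals state after step 1: the program is in a cycle of length 4 and will never halt.

Answer: no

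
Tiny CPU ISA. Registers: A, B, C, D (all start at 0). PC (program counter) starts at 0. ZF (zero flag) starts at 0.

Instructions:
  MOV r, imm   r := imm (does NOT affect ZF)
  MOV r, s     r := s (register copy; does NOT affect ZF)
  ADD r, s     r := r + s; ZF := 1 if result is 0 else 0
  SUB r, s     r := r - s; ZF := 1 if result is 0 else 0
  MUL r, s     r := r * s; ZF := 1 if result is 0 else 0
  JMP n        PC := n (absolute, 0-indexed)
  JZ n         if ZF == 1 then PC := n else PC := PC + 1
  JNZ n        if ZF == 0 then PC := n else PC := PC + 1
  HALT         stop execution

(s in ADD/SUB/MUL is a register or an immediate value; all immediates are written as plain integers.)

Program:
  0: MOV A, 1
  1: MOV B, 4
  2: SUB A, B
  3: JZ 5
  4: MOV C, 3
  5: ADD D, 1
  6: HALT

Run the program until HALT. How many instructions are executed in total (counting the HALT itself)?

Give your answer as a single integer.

Step 1: PC=0 exec 'MOV A, 1'. After: A=1 B=0 C=0 D=0 ZF=0 PC=1
Step 2: PC=1 exec 'MOV B, 4'. After: A=1 B=4 C=0 D=0 ZF=0 PC=2
Step 3: PC=2 exec 'SUB A, B'. After: A=-3 B=4 C=0 D=0 ZF=0 PC=3
Step 4: PC=3 exec 'JZ 5'. After: A=-3 B=4 C=0 D=0 ZF=0 PC=4
Step 5: PC=4 exec 'MOV C, 3'. After: A=-3 B=4 C=3 D=0 ZF=0 PC=5
Step 6: PC=5 exec 'ADD D, 1'. After: A=-3 B=4 C=3 D=1 ZF=0 PC=6
Step 7: PC=6 exec 'HALT'. After: A=-3 B=4 C=3 D=1 ZF=0 PC=6 HALTED
Total instructions executed: 7

Answer: 7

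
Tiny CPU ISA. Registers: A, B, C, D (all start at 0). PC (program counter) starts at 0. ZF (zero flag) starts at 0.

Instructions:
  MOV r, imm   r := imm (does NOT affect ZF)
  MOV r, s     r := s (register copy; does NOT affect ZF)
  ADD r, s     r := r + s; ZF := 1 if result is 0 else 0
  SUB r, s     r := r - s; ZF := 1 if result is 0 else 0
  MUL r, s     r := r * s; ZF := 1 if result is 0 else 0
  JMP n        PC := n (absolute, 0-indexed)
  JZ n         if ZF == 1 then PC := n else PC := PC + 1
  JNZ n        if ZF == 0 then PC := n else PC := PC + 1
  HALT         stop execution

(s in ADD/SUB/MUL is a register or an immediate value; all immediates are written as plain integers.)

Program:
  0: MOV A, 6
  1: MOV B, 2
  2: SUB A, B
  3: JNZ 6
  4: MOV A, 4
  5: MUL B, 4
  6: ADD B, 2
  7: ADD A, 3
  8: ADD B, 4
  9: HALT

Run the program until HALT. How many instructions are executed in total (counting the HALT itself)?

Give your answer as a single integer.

Step 1: PC=0 exec 'MOV A, 6'. After: A=6 B=0 C=0 D=0 ZF=0 PC=1
Step 2: PC=1 exec 'MOV B, 2'. After: A=6 B=2 C=0 D=0 ZF=0 PC=2
Step 3: PC=2 exec 'SUB A, B'. After: A=4 B=2 C=0 D=0 ZF=0 PC=3
Step 4: PC=3 exec 'JNZ 6'. After: A=4 B=2 C=0 D=0 ZF=0 PC=6
Step 5: PC=6 exec 'ADD B, 2'. After: A=4 B=4 C=0 D=0 ZF=0 PC=7
Step 6: PC=7 exec 'ADD A, 3'. After: A=7 B=4 C=0 D=0 ZF=0 PC=8
Step 7: PC=8 exec 'ADD B, 4'. After: A=7 B=8 C=0 D=0 ZF=0 PC=9
Step 8: PC=9 exec 'HALT'. After: A=7 B=8 C=0 D=0 ZF=0 PC=9 HALTED
Total instructions executed: 8

Answer: 8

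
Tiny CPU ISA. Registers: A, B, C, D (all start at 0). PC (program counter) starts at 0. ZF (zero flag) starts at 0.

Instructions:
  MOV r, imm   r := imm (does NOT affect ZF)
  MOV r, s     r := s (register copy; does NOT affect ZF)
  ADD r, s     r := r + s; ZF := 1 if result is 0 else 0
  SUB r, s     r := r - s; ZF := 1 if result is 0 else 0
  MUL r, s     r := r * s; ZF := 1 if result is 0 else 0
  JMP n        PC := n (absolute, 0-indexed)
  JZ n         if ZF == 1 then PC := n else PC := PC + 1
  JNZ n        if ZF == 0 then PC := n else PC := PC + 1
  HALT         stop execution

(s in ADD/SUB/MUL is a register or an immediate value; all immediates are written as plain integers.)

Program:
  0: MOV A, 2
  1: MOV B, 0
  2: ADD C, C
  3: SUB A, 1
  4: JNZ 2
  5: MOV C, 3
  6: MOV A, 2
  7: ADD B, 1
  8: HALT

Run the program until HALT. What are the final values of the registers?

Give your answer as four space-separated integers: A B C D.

Step 1: PC=0 exec 'MOV A, 2'. After: A=2 B=0 C=0 D=0 ZF=0 PC=1
Step 2: PC=1 exec 'MOV B, 0'. After: A=2 B=0 C=0 D=0 ZF=0 PC=2
Step 3: PC=2 exec 'ADD C, C'. After: A=2 B=0 C=0 D=0 ZF=1 PC=3
Step 4: PC=3 exec 'SUB A, 1'. After: A=1 B=0 C=0 D=0 ZF=0 PC=4
Step 5: PC=4 exec 'JNZ 2'. After: A=1 B=0 C=0 D=0 ZF=0 PC=2
Step 6: PC=2 exec 'ADD C, C'. After: A=1 B=0 C=0 D=0 ZF=1 PC=3
Step 7: PC=3 exec 'SUB A, 1'. After: A=0 B=0 C=0 D=0 ZF=1 PC=4
Step 8: PC=4 exec 'JNZ 2'. After: A=0 B=0 C=0 D=0 ZF=1 PC=5
Step 9: PC=5 exec 'MOV C, 3'. After: A=0 B=0 C=3 D=0 ZF=1 PC=6
Step 10: PC=6 exec 'MOV A, 2'. After: A=2 B=0 C=3 D=0 ZF=1 PC=7
Step 11: PC=7 exec 'ADD B, 1'. After: A=2 B=1 C=3 D=0 ZF=0 PC=8
Step 12: PC=8 exec 'HALT'. After: A=2 B=1 C=3 D=0 ZF=0 PC=8 HALTED

Answer: 2 1 3 0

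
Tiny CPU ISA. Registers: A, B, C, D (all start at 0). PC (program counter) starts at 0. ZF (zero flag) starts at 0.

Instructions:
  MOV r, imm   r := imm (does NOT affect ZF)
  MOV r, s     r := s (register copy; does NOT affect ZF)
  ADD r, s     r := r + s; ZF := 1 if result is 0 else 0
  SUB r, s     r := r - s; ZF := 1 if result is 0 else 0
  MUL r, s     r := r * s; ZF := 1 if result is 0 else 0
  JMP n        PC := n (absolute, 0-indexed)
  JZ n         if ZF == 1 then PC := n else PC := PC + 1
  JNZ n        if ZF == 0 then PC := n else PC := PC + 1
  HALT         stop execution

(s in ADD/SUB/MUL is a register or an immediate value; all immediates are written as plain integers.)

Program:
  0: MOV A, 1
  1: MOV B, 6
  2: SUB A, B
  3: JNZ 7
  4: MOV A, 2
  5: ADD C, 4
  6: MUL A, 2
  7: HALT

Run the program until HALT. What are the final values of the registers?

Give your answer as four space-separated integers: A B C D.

Step 1: PC=0 exec 'MOV A, 1'. After: A=1 B=0 C=0 D=0 ZF=0 PC=1
Step 2: PC=1 exec 'MOV B, 6'. After: A=1 B=6 C=0 D=0 ZF=0 PC=2
Step 3: PC=2 exec 'SUB A, B'. After: A=-5 B=6 C=0 D=0 ZF=0 PC=3
Step 4: PC=3 exec 'JNZ 7'. After: A=-5 B=6 C=0 D=0 ZF=0 PC=7
Step 5: PC=7 exec 'HALT'. After: A=-5 B=6 C=0 D=0 ZF=0 PC=7 HALTED

Answer: -5 6 0 0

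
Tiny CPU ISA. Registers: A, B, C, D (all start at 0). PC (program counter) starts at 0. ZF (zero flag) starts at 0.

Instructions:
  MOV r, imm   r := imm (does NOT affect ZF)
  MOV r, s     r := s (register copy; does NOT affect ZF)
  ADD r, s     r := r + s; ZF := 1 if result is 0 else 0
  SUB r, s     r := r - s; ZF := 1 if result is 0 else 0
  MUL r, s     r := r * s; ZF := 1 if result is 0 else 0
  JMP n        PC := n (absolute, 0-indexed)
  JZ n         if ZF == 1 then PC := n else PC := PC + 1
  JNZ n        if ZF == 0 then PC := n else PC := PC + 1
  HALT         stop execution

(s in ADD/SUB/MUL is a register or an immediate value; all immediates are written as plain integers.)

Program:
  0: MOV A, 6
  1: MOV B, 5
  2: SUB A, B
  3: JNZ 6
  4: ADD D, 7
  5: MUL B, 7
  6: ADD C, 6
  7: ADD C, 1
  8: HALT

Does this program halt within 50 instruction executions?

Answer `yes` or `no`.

Answer: yes

Derivation:
Step 1: PC=0 exec 'MOV A, 6'. After: A=6 B=0 C=0 D=0 ZF=0 PC=1
Step 2: PC=1 exec 'MOV B, 5'. After: A=6 B=5 C=0 D=0 ZF=0 PC=2
Step 3: PC=2 exec 'SUB A, B'. After: A=1 B=5 C=0 D=0 ZF=0 PC=3
Step 4: PC=3 exec 'JNZ 6'. After: A=1 B=5 C=0 D=0 ZF=0 PC=6
Step 5: PC=6 exec 'ADD C, 6'. After: A=1 B=5 C=6 D=0 ZF=0 PC=7
Step 6: PC=7 exec 'ADD C, 1'. After: A=1 B=5 C=7 D=0 ZF=0 PC=8
Step 7: PC=8 exec 'HALT'. After: A=1 B=5 C=7 D=0 ZF=0 PC=8 HALTED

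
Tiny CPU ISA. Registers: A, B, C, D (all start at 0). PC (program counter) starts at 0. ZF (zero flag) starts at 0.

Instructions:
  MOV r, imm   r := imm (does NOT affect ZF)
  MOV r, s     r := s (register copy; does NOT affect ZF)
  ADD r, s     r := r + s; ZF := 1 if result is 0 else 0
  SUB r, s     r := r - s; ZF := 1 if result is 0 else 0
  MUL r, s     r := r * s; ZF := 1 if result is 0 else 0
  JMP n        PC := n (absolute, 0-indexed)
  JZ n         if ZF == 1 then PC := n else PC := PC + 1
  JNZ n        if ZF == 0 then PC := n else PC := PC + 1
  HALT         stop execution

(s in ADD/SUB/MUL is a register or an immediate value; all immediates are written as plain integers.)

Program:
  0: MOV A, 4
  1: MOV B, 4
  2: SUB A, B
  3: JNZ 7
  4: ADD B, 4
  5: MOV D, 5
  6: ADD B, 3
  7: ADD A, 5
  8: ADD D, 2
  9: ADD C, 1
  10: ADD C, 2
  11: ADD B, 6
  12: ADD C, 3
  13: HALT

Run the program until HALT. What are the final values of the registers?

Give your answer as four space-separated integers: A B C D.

Step 1: PC=0 exec 'MOV A, 4'. After: A=4 B=0 C=0 D=0 ZF=0 PC=1
Step 2: PC=1 exec 'MOV B, 4'. After: A=4 B=4 C=0 D=0 ZF=0 PC=2
Step 3: PC=2 exec 'SUB A, B'. After: A=0 B=4 C=0 D=0 ZF=1 PC=3
Step 4: PC=3 exec 'JNZ 7'. After: A=0 B=4 C=0 D=0 ZF=1 PC=4
Step 5: PC=4 exec 'ADD B, 4'. After: A=0 B=8 C=0 D=0 ZF=0 PC=5
Step 6: PC=5 exec 'MOV D, 5'. After: A=0 B=8 C=0 D=5 ZF=0 PC=6
Step 7: PC=6 exec 'ADD B, 3'. After: A=0 B=11 C=0 D=5 ZF=0 PC=7
Step 8: PC=7 exec 'ADD A, 5'. After: A=5 B=11 C=0 D=5 ZF=0 PC=8
Step 9: PC=8 exec 'ADD D, 2'. After: A=5 B=11 C=0 D=7 ZF=0 PC=9
Step 10: PC=9 exec 'ADD C, 1'. After: A=5 B=11 C=1 D=7 ZF=0 PC=10
Step 11: PC=10 exec 'ADD C, 2'. After: A=5 B=11 C=3 D=7 ZF=0 PC=11
Step 12: PC=11 exec 'ADD B, 6'. After: A=5 B=17 C=3 D=7 ZF=0 PC=12
Step 13: PC=12 exec 'ADD C, 3'. After: A=5 B=17 C=6 D=7 ZF=0 PC=13
Step 14: PC=13 exec 'HALT'. After: A=5 B=17 C=6 D=7 ZF=0 PC=13 HALTED

Answer: 5 17 6 7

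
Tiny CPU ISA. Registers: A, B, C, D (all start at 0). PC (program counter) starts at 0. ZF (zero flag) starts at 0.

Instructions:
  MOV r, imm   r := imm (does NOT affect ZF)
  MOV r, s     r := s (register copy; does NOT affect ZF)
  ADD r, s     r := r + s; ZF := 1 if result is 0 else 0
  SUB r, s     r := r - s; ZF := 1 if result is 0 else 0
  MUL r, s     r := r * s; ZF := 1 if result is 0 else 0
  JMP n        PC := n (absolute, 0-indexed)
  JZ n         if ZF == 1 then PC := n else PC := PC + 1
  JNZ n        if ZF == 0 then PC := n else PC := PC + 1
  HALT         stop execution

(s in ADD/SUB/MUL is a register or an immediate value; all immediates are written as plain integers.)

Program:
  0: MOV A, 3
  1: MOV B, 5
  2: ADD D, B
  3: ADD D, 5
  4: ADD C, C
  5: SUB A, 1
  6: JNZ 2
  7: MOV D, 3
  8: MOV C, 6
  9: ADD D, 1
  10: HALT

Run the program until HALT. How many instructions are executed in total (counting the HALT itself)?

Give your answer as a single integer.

Answer: 21

Derivation:
Step 1: PC=0 exec 'MOV A, 3'. After: A=3 B=0 C=0 D=0 ZF=0 PC=1
Step 2: PC=1 exec 'MOV B, 5'. After: A=3 B=5 C=0 D=0 ZF=0 PC=2
Step 3: PC=2 exec 'ADD D, B'. After: A=3 B=5 C=0 D=5 ZF=0 PC=3
Step 4: PC=3 exec 'ADD D, 5'. After: A=3 B=5 C=0 D=10 ZF=0 PC=4
Step 5: PC=4 exec 'ADD C, C'. After: A=3 B=5 C=0 D=10 ZF=1 PC=5
Step 6: PC=5 exec 'SUB A, 1'. After: A=2 B=5 C=0 D=10 ZF=0 PC=6
Step 7: PC=6 exec 'JNZ 2'. After: A=2 B=5 C=0 D=10 ZF=0 PC=2
Step 8: PC=2 exec 'ADD D, B'. After: A=2 B=5 C=0 D=15 ZF=0 PC=3
Step 9: PC=3 exec 'ADD D, 5'. After: A=2 B=5 C=0 D=20 ZF=0 PC=4
Step 10: PC=4 exec 'ADD C, C'. After: A=2 B=5 C=0 D=20 ZF=1 PC=5
Step 11: PC=5 exec 'SUB A, 1'. After: A=1 B=5 C=0 D=20 ZF=0 PC=6
Step 12: PC=6 exec 'JNZ 2'. After: A=1 B=5 C=0 D=20 ZF=0 PC=2
Step 13: PC=2 exec 'ADD D, B'. After: A=1 B=5 C=0 D=25 ZF=0 PC=3
Step 14: PC=3 exec 'ADD D, 5'. After: A=1 B=5 C=0 D=30 ZF=0 PC=4
Step 15: PC=4 exec 'ADD C, C'. After: A=1 B=5 C=0 D=30 ZF=1 PC=5
Step 16: PC=5 exec 'SUB A, 1'. After: A=0 B=5 C=0 D=30 ZF=1 PC=6
Step 17: PC=6 exec 'JNZ 2'. After: A=0 B=5 C=0 D=30 ZF=1 PC=7
Step 18: PC=7 exec 'MOV D, 3'. After: A=0 B=5 C=0 D=3 ZF=1 PC=8
Step 19: PC=8 exec 'MOV C, 6'. After: A=0 B=5 C=6 D=3 ZF=1 PC=9
Step 20: PC=9 exec 'ADD D, 1'. After: A=0 B=5 C=6 D=4 ZF=0 PC=10
Step 21: PC=10 exec 'HALT'. After: A=0 B=5 C=6 D=4 ZF=0 PC=10 HALTED
Total instructions executed: 21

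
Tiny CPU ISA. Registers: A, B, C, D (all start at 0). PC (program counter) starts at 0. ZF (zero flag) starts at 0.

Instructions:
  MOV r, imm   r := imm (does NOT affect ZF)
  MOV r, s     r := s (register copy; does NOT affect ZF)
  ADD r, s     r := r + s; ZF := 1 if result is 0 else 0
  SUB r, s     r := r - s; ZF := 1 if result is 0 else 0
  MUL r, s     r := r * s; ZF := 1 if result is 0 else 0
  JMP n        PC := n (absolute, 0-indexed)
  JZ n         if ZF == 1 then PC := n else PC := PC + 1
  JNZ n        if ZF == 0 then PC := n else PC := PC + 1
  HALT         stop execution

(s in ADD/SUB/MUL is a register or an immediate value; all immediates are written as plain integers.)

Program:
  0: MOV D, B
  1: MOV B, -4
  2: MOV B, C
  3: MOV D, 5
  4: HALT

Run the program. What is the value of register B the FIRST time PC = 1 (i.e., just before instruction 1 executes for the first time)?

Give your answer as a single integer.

Step 1: PC=0 exec 'MOV D, B'. After: A=0 B=0 C=0 D=0 ZF=0 PC=1
First time PC=1: B=0

0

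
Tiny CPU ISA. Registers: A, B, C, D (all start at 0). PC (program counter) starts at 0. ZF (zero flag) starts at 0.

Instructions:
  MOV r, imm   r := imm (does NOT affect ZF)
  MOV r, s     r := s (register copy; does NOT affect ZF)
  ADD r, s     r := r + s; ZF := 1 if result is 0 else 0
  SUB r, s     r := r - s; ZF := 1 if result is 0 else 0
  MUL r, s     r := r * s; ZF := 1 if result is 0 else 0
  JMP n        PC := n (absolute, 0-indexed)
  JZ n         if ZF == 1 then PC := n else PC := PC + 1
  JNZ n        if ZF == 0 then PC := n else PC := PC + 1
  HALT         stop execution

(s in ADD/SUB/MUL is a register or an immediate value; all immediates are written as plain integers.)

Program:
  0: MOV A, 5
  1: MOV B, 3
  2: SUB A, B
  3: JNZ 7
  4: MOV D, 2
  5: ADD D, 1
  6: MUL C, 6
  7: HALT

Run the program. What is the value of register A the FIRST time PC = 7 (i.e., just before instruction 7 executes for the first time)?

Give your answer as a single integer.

Step 1: PC=0 exec 'MOV A, 5'. After: A=5 B=0 C=0 D=0 ZF=0 PC=1
Step 2: PC=1 exec 'MOV B, 3'. After: A=5 B=3 C=0 D=0 ZF=0 PC=2
Step 3: PC=2 exec 'SUB A, B'. After: A=2 B=3 C=0 D=0 ZF=0 PC=3
Step 4: PC=3 exec 'JNZ 7'. After: A=2 B=3 C=0 D=0 ZF=0 PC=7
First time PC=7: A=2

2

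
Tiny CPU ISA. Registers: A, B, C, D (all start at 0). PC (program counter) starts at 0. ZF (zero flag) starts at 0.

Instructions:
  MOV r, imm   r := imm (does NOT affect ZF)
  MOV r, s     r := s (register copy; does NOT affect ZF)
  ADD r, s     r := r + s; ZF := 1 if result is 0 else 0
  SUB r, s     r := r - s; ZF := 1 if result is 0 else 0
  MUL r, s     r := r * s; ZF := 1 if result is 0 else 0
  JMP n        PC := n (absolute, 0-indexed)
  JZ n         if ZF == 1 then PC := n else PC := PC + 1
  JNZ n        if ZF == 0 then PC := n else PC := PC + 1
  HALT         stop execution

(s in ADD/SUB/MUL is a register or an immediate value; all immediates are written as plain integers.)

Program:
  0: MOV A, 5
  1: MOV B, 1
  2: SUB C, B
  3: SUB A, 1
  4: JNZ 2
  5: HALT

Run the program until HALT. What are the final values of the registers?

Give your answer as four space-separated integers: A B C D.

Step 1: PC=0 exec 'MOV A, 5'. After: A=5 B=0 C=0 D=0 ZF=0 PC=1
Step 2: PC=1 exec 'MOV B, 1'. After: A=5 B=1 C=0 D=0 ZF=0 PC=2
Step 3: PC=2 exec 'SUB C, B'. After: A=5 B=1 C=-1 D=0 ZF=0 PC=3
Step 4: PC=3 exec 'SUB A, 1'. After: A=4 B=1 C=-1 D=0 ZF=0 PC=4
Step 5: PC=4 exec 'JNZ 2'. After: A=4 B=1 C=-1 D=0 ZF=0 PC=2
Step 6: PC=2 exec 'SUB C, B'. After: A=4 B=1 C=-2 D=0 ZF=0 PC=3
Step 7: PC=3 exec 'SUB A, 1'. After: A=3 B=1 C=-2 D=0 ZF=0 PC=4
Step 8: PC=4 exec 'JNZ 2'. After: A=3 B=1 C=-2 D=0 ZF=0 PC=2
Step 9: PC=2 exec 'SUB C, B'. After: A=3 B=1 C=-3 D=0 ZF=0 PC=3
Step 10: PC=3 exec 'SUB A, 1'. After: A=2 B=1 C=-3 D=0 ZF=0 PC=4
Step 11: PC=4 exec 'JNZ 2'. After: A=2 B=1 C=-3 D=0 ZF=0 PC=2
Step 12: PC=2 exec 'SUB C, B'. After: A=2 B=1 C=-4 D=0 ZF=0 PC=3
Step 13: PC=3 exec 'SUB A, 1'. After: A=1 B=1 C=-4 D=0 ZF=0 PC=4
Step 14: PC=4 exec 'JNZ 2'. After: A=1 B=1 C=-4 D=0 ZF=0 PC=2
Step 15: PC=2 exec 'SUB C, B'. After: A=1 B=1 C=-5 D=0 ZF=0 PC=3
Step 16: PC=3 exec 'SUB A, 1'. After: A=0 B=1 C=-5 D=0 ZF=1 PC=4
Step 17: PC=4 exec 'JNZ 2'. After: A=0 B=1 C=-5 D=0 ZF=1 PC=5
Step 18: PC=5 exec 'HALT'. After: A=0 B=1 C=-5 D=0 ZF=1 PC=5 HALTED

Answer: 0 1 -5 0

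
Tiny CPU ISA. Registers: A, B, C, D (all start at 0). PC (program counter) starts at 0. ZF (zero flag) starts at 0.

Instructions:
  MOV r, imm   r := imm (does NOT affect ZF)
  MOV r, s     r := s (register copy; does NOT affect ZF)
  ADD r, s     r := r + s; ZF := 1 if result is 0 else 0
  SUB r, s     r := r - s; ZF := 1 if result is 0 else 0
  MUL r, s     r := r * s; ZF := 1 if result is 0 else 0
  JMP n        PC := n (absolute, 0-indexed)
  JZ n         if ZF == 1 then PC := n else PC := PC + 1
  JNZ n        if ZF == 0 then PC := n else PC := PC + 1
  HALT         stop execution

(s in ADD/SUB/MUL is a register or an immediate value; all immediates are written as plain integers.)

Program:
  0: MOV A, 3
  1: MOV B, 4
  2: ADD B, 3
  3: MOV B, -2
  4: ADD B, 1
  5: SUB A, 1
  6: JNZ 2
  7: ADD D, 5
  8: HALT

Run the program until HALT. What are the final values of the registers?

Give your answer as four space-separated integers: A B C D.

Step 1: PC=0 exec 'MOV A, 3'. After: A=3 B=0 C=0 D=0 ZF=0 PC=1
Step 2: PC=1 exec 'MOV B, 4'. After: A=3 B=4 C=0 D=0 ZF=0 PC=2
Step 3: PC=2 exec 'ADD B, 3'. After: A=3 B=7 C=0 D=0 ZF=0 PC=3
Step 4: PC=3 exec 'MOV B, -2'. After: A=3 B=-2 C=0 D=0 ZF=0 PC=4
Step 5: PC=4 exec 'ADD B, 1'. After: A=3 B=-1 C=0 D=0 ZF=0 PC=5
Step 6: PC=5 exec 'SUB A, 1'. After: A=2 B=-1 C=0 D=0 ZF=0 PC=6
Step 7: PC=6 exec 'JNZ 2'. After: A=2 B=-1 C=0 D=0 ZF=0 PC=2
Step 8: PC=2 exec 'ADD B, 3'. After: A=2 B=2 C=0 D=0 ZF=0 PC=3
Step 9: PC=3 exec 'MOV B, -2'. After: A=2 B=-2 C=0 D=0 ZF=0 PC=4
Step 10: PC=4 exec 'ADD B, 1'. After: A=2 B=-1 C=0 D=0 ZF=0 PC=5
Step 11: PC=5 exec 'SUB A, 1'. After: A=1 B=-1 C=0 D=0 ZF=0 PC=6
Step 12: PC=6 exec 'JNZ 2'. After: A=1 B=-1 C=0 D=0 ZF=0 PC=2
Step 13: PC=2 exec 'ADD B, 3'. After: A=1 B=2 C=0 D=0 ZF=0 PC=3
Step 14: PC=3 exec 'MOV B, -2'. After: A=1 B=-2 C=0 D=0 ZF=0 PC=4
Step 15: PC=4 exec 'ADD B, 1'. After: A=1 B=-1 C=0 D=0 ZF=0 PC=5
Step 16: PC=5 exec 'SUB A, 1'. After: A=0 B=-1 C=0 D=0 ZF=1 PC=6
Step 17: PC=6 exec 'JNZ 2'. After: A=0 B=-1 C=0 D=0 ZF=1 PC=7
Step 18: PC=7 exec 'ADD D, 5'. After: A=0 B=-1 C=0 D=5 ZF=0 PC=8
Step 19: PC=8 exec 'HALT'. After: A=0 B=-1 C=0 D=5 ZF=0 PC=8 HALTED

Answer: 0 -1 0 5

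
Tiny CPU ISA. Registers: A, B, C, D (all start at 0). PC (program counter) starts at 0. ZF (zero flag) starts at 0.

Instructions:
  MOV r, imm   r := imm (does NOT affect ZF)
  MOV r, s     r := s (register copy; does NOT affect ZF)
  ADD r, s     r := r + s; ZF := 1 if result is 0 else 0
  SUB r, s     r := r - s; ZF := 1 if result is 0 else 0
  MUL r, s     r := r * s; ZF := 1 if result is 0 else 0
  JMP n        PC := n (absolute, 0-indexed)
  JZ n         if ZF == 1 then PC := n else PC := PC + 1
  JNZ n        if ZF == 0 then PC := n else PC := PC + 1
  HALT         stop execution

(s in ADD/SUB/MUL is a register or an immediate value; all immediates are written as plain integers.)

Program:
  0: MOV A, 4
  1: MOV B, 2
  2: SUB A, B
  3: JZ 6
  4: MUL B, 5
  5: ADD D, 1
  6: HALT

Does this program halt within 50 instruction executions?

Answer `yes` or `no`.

Step 1: PC=0 exec 'MOV A, 4'. After: A=4 B=0 C=0 D=0 ZF=0 PC=1
Step 2: PC=1 exec 'MOV B, 2'. After: A=4 B=2 C=0 D=0 ZF=0 PC=2
Step 3: PC=2 exec 'SUB A, B'. After: A=2 B=2 C=0 D=0 ZF=0 PC=3
Step 4: PC=3 exec 'JZ 6'. After: A=2 B=2 C=0 D=0 ZF=0 PC=4
Step 5: PC=4 exec 'MUL B, 5'. After: A=2 B=10 C=0 D=0 ZF=0 PC=5
Step 6: PC=5 exec 'ADD D, 1'. After: A=2 B=10 C=0 D=1 ZF=0 PC=6
Step 7: PC=6 exec 'HALT'. After: A=2 B=10 C=0 D=1 ZF=0 PC=6 HALTED

Answer: yes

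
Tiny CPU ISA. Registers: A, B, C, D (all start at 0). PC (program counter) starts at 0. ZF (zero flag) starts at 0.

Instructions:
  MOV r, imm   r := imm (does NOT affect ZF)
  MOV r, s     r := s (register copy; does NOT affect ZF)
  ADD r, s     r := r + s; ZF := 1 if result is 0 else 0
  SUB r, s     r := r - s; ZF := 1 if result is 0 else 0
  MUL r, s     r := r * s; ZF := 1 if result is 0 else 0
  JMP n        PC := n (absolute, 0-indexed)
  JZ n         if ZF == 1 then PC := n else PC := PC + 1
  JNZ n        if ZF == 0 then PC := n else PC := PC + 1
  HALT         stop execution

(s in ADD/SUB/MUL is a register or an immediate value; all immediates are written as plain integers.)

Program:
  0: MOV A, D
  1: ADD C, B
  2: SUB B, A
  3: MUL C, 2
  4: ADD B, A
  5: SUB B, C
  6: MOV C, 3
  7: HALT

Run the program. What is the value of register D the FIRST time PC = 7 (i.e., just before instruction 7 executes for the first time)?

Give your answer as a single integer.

Step 1: PC=0 exec 'MOV A, D'. After: A=0 B=0 C=0 D=0 ZF=0 PC=1
Step 2: PC=1 exec 'ADD C, B'. After: A=0 B=0 C=0 D=0 ZF=1 PC=2
Step 3: PC=2 exec 'SUB B, A'. After: A=0 B=0 C=0 D=0 ZF=1 PC=3
Step 4: PC=3 exec 'MUL C, 2'. After: A=0 B=0 C=0 D=0 ZF=1 PC=4
Step 5: PC=4 exec 'ADD B, A'. After: A=0 B=0 C=0 D=0 ZF=1 PC=5
Step 6: PC=5 exec 'SUB B, C'. After: A=0 B=0 C=0 D=0 ZF=1 PC=6
Step 7: PC=6 exec 'MOV C, 3'. After: A=0 B=0 C=3 D=0 ZF=1 PC=7
First time PC=7: D=0

0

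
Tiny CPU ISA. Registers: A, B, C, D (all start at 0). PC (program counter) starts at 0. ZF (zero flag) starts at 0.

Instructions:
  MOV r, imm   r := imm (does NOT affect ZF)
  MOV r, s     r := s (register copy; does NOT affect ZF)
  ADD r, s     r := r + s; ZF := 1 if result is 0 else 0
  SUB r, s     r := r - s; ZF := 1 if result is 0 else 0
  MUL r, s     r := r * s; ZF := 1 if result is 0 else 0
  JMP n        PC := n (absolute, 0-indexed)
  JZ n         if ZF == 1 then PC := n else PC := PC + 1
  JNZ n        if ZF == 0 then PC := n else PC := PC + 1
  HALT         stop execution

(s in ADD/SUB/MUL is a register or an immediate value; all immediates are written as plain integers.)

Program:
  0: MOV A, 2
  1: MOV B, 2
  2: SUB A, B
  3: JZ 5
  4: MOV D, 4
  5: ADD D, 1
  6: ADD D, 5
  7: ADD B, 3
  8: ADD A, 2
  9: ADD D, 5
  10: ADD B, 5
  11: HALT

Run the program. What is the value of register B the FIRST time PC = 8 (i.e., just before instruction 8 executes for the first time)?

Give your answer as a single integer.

Step 1: PC=0 exec 'MOV A, 2'. After: A=2 B=0 C=0 D=0 ZF=0 PC=1
Step 2: PC=1 exec 'MOV B, 2'. After: A=2 B=2 C=0 D=0 ZF=0 PC=2
Step 3: PC=2 exec 'SUB A, B'. After: A=0 B=2 C=0 D=0 ZF=1 PC=3
Step 4: PC=3 exec 'JZ 5'. After: A=0 B=2 C=0 D=0 ZF=1 PC=5
Step 5: PC=5 exec 'ADD D, 1'. After: A=0 B=2 C=0 D=1 ZF=0 PC=6
Step 6: PC=6 exec 'ADD D, 5'. After: A=0 B=2 C=0 D=6 ZF=0 PC=7
Step 7: PC=7 exec 'ADD B, 3'. After: A=0 B=5 C=0 D=6 ZF=0 PC=8
First time PC=8: B=5

5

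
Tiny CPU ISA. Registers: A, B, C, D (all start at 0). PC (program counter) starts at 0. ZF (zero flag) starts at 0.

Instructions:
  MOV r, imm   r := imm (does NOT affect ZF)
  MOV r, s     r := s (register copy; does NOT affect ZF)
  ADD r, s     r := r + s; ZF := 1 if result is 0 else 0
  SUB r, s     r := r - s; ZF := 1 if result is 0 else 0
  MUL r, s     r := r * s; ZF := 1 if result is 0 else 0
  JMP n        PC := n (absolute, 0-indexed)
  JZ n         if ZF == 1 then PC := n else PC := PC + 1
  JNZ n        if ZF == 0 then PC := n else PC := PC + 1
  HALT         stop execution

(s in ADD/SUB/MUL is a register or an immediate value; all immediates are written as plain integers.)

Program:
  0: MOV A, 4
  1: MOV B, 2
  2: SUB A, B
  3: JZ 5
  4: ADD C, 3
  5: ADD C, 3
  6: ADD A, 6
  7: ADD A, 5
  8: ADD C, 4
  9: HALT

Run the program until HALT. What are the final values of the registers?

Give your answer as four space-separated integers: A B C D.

Step 1: PC=0 exec 'MOV A, 4'. After: A=4 B=0 C=0 D=0 ZF=0 PC=1
Step 2: PC=1 exec 'MOV B, 2'. After: A=4 B=2 C=0 D=0 ZF=0 PC=2
Step 3: PC=2 exec 'SUB A, B'. After: A=2 B=2 C=0 D=0 ZF=0 PC=3
Step 4: PC=3 exec 'JZ 5'. After: A=2 B=2 C=0 D=0 ZF=0 PC=4
Step 5: PC=4 exec 'ADD C, 3'. After: A=2 B=2 C=3 D=0 ZF=0 PC=5
Step 6: PC=5 exec 'ADD C, 3'. After: A=2 B=2 C=6 D=0 ZF=0 PC=6
Step 7: PC=6 exec 'ADD A, 6'. After: A=8 B=2 C=6 D=0 ZF=0 PC=7
Step 8: PC=7 exec 'ADD A, 5'. After: A=13 B=2 C=6 D=0 ZF=0 PC=8
Step 9: PC=8 exec 'ADD C, 4'. After: A=13 B=2 C=10 D=0 ZF=0 PC=9
Step 10: PC=9 exec 'HALT'. After: A=13 B=2 C=10 D=0 ZF=0 PC=9 HALTED

Answer: 13 2 10 0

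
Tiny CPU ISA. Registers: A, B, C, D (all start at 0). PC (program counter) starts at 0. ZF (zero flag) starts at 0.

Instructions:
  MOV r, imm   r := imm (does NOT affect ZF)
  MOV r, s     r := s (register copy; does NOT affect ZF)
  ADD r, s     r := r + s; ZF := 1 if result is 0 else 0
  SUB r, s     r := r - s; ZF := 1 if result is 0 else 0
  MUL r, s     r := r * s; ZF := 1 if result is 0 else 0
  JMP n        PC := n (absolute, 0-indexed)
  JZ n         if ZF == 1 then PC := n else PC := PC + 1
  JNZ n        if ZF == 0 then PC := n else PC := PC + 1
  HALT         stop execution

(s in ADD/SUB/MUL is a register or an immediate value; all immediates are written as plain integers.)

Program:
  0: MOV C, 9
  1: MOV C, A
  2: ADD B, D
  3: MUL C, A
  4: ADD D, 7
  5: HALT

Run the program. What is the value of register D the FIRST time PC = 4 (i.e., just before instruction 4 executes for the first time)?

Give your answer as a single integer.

Step 1: PC=0 exec 'MOV C, 9'. After: A=0 B=0 C=9 D=0 ZF=0 PC=1
Step 2: PC=1 exec 'MOV C, A'. After: A=0 B=0 C=0 D=0 ZF=0 PC=2
Step 3: PC=2 exec 'ADD B, D'. After: A=0 B=0 C=0 D=0 ZF=1 PC=3
Step 4: PC=3 exec 'MUL C, A'. After: A=0 B=0 C=0 D=0 ZF=1 PC=4
First time PC=4: D=0

0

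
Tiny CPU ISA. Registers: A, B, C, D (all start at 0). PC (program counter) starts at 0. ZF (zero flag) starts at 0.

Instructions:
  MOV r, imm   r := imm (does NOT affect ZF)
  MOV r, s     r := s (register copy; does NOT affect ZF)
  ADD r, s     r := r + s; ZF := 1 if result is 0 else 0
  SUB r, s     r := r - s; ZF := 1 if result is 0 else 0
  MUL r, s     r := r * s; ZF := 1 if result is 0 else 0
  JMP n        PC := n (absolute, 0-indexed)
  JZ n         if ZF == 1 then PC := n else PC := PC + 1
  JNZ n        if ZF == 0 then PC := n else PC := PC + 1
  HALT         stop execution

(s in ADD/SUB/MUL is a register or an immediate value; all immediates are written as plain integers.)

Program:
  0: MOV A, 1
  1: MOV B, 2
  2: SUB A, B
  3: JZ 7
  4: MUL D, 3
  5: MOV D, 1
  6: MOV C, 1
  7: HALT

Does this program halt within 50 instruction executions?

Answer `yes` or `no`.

Step 1: PC=0 exec 'MOV A, 1'. After: A=1 B=0 C=0 D=0 ZF=0 PC=1
Step 2: PC=1 exec 'MOV B, 2'. After: A=1 B=2 C=0 D=0 ZF=0 PC=2
Step 3: PC=2 exec 'SUB A, B'. After: A=-1 B=2 C=0 D=0 ZF=0 PC=3
Step 4: PC=3 exec 'JZ 7'. After: A=-1 B=2 C=0 D=0 ZF=0 PC=4
Step 5: PC=4 exec 'MUL D, 3'. After: A=-1 B=2 C=0 D=0 ZF=1 PC=5
Step 6: PC=5 exec 'MOV D, 1'. After: A=-1 B=2 C=0 D=1 ZF=1 PC=6
Step 7: PC=6 exec 'MOV C, 1'. After: A=-1 B=2 C=1 D=1 ZF=1 PC=7
Step 8: PC=7 exec 'HALT'. After: A=-1 B=2 C=1 D=1 ZF=1 PC=7 HALTED

Answer: yes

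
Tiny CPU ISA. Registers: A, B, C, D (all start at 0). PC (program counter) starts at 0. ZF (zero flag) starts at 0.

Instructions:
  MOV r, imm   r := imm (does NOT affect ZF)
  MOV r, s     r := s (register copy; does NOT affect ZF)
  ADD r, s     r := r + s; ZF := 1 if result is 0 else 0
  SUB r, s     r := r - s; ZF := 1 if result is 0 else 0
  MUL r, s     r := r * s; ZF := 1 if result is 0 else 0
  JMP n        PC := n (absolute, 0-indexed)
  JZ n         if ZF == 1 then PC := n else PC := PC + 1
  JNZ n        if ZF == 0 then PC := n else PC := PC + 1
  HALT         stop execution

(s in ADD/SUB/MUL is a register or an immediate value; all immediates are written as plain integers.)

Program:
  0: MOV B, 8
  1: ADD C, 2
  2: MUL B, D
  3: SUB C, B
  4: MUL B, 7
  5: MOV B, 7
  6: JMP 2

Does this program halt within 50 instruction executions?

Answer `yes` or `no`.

Answer: no

Derivation:
Step 1: PC=0 exec 'MOV B, 8'. After: A=0 B=8 C=0 D=0 ZF=0 PC=1
Step 2: PC=1 exec 'ADD C, 2'. After: A=0 B=8 C=2 D=0 ZF=0 PC=2
Step 3: PC=2 exec 'MUL B, D'. After: A=0 B=0 C=2 D=0 ZF=1 PC=3
Step 4: PC=3 exec 'SUB C, B'. After: A=0 B=0 C=2 D=0 ZF=0 PC=4
Step 5: PC=4 exec 'MUL B, 7'. After: A=0 B=0 C=2 D=0 ZF=1 PC=5
Step 6: PC=5 exec 'MOV B, 7'. After: A=0 B=7 C=2 D=0 ZF=1 PC=6
Step 7: PC=6 exec 'JMP 2'. After: A=0 B=7 C=2 D=0 ZF=1 PC=2
Step 8: PC=2 exec 'MUL B, D'. After: A=0 B=0 C=2 D=0 ZF=1 PC=3
State after step 8 equals state after step 3: the program is in a cycle of length 5 and will never halt.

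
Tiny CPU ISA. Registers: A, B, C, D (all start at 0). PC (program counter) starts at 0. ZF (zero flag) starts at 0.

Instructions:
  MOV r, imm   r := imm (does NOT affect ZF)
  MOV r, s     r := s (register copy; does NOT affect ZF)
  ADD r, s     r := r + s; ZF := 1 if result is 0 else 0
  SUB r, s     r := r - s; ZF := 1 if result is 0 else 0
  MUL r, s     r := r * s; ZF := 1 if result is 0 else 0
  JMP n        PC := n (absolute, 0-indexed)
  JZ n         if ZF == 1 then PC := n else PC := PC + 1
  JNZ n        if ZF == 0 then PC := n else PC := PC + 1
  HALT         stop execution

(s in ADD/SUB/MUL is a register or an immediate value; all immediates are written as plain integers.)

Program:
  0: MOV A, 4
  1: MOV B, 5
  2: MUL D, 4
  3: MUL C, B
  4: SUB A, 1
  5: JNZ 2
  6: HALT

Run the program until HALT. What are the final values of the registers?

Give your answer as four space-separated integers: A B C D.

Answer: 0 5 0 0

Derivation:
Step 1: PC=0 exec 'MOV A, 4'. After: A=4 B=0 C=0 D=0 ZF=0 PC=1
Step 2: PC=1 exec 'MOV B, 5'. After: A=4 B=5 C=0 D=0 ZF=0 PC=2
Step 3: PC=2 exec 'MUL D, 4'. After: A=4 B=5 C=0 D=0 ZF=1 PC=3
Step 4: PC=3 exec 'MUL C, B'. After: A=4 B=5 C=0 D=0 ZF=1 PC=4
Step 5: PC=4 exec 'SUB A, 1'. After: A=3 B=5 C=0 D=0 ZF=0 PC=5
Step 6: PC=5 exec 'JNZ 2'. After: A=3 B=5 C=0 D=0 ZF=0 PC=2
Step 7: PC=2 exec 'MUL D, 4'. After: A=3 B=5 C=0 D=0 ZF=1 PC=3
Step 8: PC=3 exec 'MUL C, B'. After: A=3 B=5 C=0 D=0 ZF=1 PC=4
Step 9: PC=4 exec 'SUB A, 1'. After: A=2 B=5 C=0 D=0 ZF=0 PC=5
Step 10: PC=5 exec 'JNZ 2'. After: A=2 B=5 C=0 D=0 ZF=0 PC=2
Step 11: PC=2 exec 'MUL D, 4'. After: A=2 B=5 C=0 D=0 ZF=1 PC=3
Step 12: PC=3 exec 'MUL C, B'. After: A=2 B=5 C=0 D=0 ZF=1 PC=4
Step 13: PC=4 exec 'SUB A, 1'. After: A=1 B=5 C=0 D=0 ZF=0 PC=5
Step 14: PC=5 exec 'JNZ 2'. After: A=1 B=5 C=0 D=0 ZF=0 PC=2
Step 15: PC=2 exec 'MUL D, 4'. After: A=1 B=5 C=0 D=0 ZF=1 PC=3
Step 16: PC=3 exec 'MUL C, B'. After: A=1 B=5 C=0 D=0 ZF=1 PC=4
Step 17: PC=4 exec 'SUB A, 1'. After: A=0 B=5 C=0 D=0 ZF=1 PC=5
Step 18: PC=5 exec 'JNZ 2'. After: A=0 B=5 C=0 D=0 ZF=1 PC=6
Step 19: PC=6 exec 'HALT'. After: A=0 B=5 C=0 D=0 ZF=1 PC=6 HALTED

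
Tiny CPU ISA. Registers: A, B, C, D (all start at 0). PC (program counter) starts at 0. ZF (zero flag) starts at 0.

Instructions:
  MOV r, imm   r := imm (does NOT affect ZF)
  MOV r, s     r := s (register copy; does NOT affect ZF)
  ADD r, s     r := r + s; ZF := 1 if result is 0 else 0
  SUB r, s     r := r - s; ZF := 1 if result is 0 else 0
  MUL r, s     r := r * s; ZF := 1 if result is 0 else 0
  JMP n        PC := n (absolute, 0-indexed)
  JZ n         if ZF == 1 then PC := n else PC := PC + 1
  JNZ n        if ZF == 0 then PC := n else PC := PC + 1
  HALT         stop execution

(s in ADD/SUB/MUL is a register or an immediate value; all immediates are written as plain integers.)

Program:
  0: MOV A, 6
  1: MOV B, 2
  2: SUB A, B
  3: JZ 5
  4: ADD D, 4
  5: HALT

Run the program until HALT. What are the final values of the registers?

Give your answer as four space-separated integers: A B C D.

Step 1: PC=0 exec 'MOV A, 6'. After: A=6 B=0 C=0 D=0 ZF=0 PC=1
Step 2: PC=1 exec 'MOV B, 2'. After: A=6 B=2 C=0 D=0 ZF=0 PC=2
Step 3: PC=2 exec 'SUB A, B'. After: A=4 B=2 C=0 D=0 ZF=0 PC=3
Step 4: PC=3 exec 'JZ 5'. After: A=4 B=2 C=0 D=0 ZF=0 PC=4
Step 5: PC=4 exec 'ADD D, 4'. After: A=4 B=2 C=0 D=4 ZF=0 PC=5
Step 6: PC=5 exec 'HALT'. After: A=4 B=2 C=0 D=4 ZF=0 PC=5 HALTED

Answer: 4 2 0 4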